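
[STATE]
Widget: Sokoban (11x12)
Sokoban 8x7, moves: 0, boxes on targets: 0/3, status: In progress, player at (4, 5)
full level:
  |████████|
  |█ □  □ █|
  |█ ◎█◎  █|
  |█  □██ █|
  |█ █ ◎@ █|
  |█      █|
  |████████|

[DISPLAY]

████████   
█ □  □ █   
█ ◎█◎  █   
█  □██ █   
█ █ ◎@ █   
█      █   
████████   
Moves: 0  0
           
           
           
           


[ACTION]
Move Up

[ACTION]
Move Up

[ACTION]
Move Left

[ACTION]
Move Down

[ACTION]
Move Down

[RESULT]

████████   
█ □  □ █   
█ ◎█◎  █   
█  □██ █   
█ █ ◎  █   
█   @  █   
████████   
Moves: 2  0
           
           
           
           


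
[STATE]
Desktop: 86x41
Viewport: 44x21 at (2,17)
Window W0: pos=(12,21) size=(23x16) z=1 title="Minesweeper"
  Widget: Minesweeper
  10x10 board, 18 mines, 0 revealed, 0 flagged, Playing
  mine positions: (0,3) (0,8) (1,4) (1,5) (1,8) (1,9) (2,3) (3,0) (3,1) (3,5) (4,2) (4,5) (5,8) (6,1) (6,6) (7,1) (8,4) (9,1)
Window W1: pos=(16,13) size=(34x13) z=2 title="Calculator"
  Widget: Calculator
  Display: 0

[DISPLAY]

              ┃┌───┬───┬───┬───┐            
              ┃│ 7 │ 8 │ 9 │ ÷ │            
              ┃├───┼───┼───┼───┤            
              ┃│ 4 │ 5 │ 6 │ × │            
          ┏━━━┃├───┼───┼───┼───┤            
          ┃ Mi┃│ 1 │ 2 │ 3 │ - │            
          ┠───┃├───┼───┼───┼───┤            
          ┃■■■┃│ 0 │ . │ = │ + │            
          ┃■■■┗━━━━━━━━━━━━━━━━━━━━━━━━━━━━━
          ┃■■■■■■■■■■           ┃           
          ┃■■■■■■■■■■           ┃           
          ┃■■■■■■■■■■           ┃           
          ┃■■■■■■■■■■           ┃           
          ┃■■■■■■■■■■           ┃           
          ┃■■■■■■■■■■           ┃           
          ┃■■■■■■■■■■           ┃           
          ┃■■■■■■■■■■           ┃           
          ┃                     ┃           
          ┃                     ┃           
          ┗━━━━━━━━━━━━━━━━━━━━━┛           
                                            


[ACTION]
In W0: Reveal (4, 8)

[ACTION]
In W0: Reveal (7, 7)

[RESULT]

              ┃┌───┬───┬───┬───┐            
              ┃│ 7 │ 8 │ 9 │ ÷ │            
              ┃├───┼───┼───┼───┤            
              ┃│ 4 │ 5 │ 6 │ × │            
          ┏━━━┃├───┼───┼───┼───┤            
          ┃ Mi┃│ 1 │ 2 │ 3 │ - │            
          ┠───┃├───┼───┼───┼───┤            
          ┃■■■┃│ 0 │ . │ = │ + │            
          ┃■■■┗━━━━━━━━━━━━━━━━━━━━━━━━━━━━━
          ┃■■■■■■■■■■           ┃           
          ┃■■■■■■■■■■           ┃           
          ┃■■■■■■■■1■           ┃           
          ┃■■■■■■■■■■           ┃           
          ┃■■■■■■■■■■           ┃           
          ┃■■■■■■■1■■           ┃           
          ┃■■■■■■■■■■           ┃           
          ┃■■■■■■■■■■           ┃           
          ┃                     ┃           
          ┃                     ┃           
          ┗━━━━━━━━━━━━━━━━━━━━━┛           
                                            


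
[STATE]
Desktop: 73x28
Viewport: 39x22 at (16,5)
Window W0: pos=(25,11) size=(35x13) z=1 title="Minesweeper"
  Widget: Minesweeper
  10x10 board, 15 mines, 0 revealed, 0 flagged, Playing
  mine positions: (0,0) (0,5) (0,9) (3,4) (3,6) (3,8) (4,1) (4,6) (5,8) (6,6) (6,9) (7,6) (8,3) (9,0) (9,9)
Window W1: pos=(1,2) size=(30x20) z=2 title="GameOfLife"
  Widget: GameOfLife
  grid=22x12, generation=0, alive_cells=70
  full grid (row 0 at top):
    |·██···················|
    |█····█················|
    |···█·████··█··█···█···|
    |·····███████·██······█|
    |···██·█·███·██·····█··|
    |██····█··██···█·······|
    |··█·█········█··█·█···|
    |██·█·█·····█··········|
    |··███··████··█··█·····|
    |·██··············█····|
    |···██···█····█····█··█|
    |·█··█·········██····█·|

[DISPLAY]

              ┃                        
········      ┃                        
········      ┃                        
█···█···      ┃                        
█······█      ┃                        
·····█··      ┃                        
█·······      ┃━━━━━━━━━━━━━━━━━━━━━━━━
··█·█···      ┃sweeper                 
········      ┃────────────────────────
··█·····      ┃■■■■■                   
···█····      ┃■■■■■                   
····█··█      ┃■■■■■                   
██····█·      ┃■■■■■                   
              ┃■■■■■                   
              ┃■■■■■                   
              ┃■■■■■                   
━━━━━━━━━━━━━━┛■■■■■                   
         ┃■■■■■■■■■■                   
         ┗━━━━━━━━━━━━━━━━━━━━━━━━━━━━━
                                       
                                       
                                       


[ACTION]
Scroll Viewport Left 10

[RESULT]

 0                      ┃              
··················      ┃              
·█················      ┃              
·████··█··█···█···      ┃              
·███████·██······█      ┃              
█·█·███·██·····█··      ┃              
··█··██···█·······      ┃━━━━━━━━━━━━━━
█········█··█·█···      ┃sweeper       
·█·····█··········      ┃──────────────
█··████··█··█·····      ┃■■■■■         
·············█····      ┃■■■■■         
█···█····█····█··█      ┃■■■■■         
█·········██····█·      ┃■■■■■         
                        ┃■■■■■         
                        ┃■■■■■         
                        ┃■■■■■         
━━━━━━━━━━━━━━━━━━━━━━━━┛■■■■■         
                   ┃■■■■■■■■■■         
                   ┗━━━━━━━━━━━━━━━━━━━
                                       
                                       
                                       


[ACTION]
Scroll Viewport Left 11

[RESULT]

 ┃Gen: 0                      ┃        
 ┃·██···················      ┃        
 ┃█····█················      ┃        
 ┃···█·████··█··█···█···      ┃        
 ┃·····███████·██······█      ┃        
 ┃···██·█·███·██·····█··      ┃        
 ┃██····█··██···█·······      ┃━━━━━━━━
 ┃··█·█········█··█·█···      ┃sweeper 
 ┃██·█·█·····█··········      ┃────────
 ┃··███··████··█··█·····      ┃■■■■■   
 ┃·██··············█····      ┃■■■■■   
 ┃···██···█····█····█··█      ┃■■■■■   
 ┃·█··█·········██····█·      ┃■■■■■   
 ┃                            ┃■■■■■   
 ┃                            ┃■■■■■   
 ┃                            ┃■■■■■   
 ┗━━━━━━━━━━━━━━━━━━━━━━━━━━━━┛■■■■■   
                         ┃■■■■■■■■■■   
                         ┗━━━━━━━━━━━━━
                                       
                                       
                                       


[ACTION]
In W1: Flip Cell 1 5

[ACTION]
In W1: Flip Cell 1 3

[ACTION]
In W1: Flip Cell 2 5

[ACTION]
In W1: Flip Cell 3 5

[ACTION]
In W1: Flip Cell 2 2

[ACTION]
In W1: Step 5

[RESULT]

 ┃Gen: 5                      ┃        
 ┃··█···················      ┃        
 ┃·█·█········███·······      ┃        
 ┃██·█······█···█·······      ┃        
 ┃███···██··█··██·······      ┃        
 ┃·█····██·····█········      ┃        
 ┃·█······██············      ┃━━━━━━━━
 ┃··█········█·██·······      ┃sweeper 
 ┃████·█··██·██·········      ┃────────
 ┃·███···█··█···········      ┃■■■■■   
 ┃········█·█···········      ┃■■■■■   
 ┃···█·█··███···········      ┃■■■■■   
 ┃····█·················      ┃■■■■■   
 ┃                            ┃■■■■■   
 ┃                            ┃■■■■■   
 ┃                            ┃■■■■■   
 ┗━━━━━━━━━━━━━━━━━━━━━━━━━━━━┛■■■■■   
                         ┃■■■■■■■■■■   
                         ┗━━━━━━━━━━━━━
                                       
                                       
                                       


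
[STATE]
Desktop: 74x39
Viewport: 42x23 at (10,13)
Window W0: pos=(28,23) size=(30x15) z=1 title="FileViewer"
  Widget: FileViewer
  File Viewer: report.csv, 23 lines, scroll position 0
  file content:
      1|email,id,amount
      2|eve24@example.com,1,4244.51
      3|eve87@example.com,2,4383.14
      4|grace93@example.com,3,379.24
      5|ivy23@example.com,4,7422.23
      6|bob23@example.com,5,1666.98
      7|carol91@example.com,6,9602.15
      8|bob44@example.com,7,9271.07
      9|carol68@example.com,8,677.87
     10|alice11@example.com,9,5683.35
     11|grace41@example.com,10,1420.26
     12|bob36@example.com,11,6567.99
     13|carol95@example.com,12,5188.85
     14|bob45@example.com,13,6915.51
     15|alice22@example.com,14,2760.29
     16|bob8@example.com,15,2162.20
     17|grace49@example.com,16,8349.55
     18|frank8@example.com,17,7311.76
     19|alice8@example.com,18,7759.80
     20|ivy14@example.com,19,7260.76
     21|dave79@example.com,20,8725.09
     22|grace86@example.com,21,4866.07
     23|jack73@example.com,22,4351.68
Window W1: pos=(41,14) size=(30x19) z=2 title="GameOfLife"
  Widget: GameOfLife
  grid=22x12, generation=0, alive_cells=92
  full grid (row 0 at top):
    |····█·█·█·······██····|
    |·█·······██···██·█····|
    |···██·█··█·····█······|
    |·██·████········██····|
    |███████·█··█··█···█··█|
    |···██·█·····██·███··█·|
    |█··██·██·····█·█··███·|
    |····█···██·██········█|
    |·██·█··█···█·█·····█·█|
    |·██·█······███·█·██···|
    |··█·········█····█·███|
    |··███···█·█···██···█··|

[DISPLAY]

                                          
                               ┏━━━━━━━━━━
                               ┃ GameOfLif
                               ┠──────────
                               ┃Gen: 0    
                               ┃····█·█·█·
                               ┃·█·······█
                               ┃···██·█··█
                               ┃·██·████··
                               ┃███████·█·
                  ┏━━━━━━━━━━━━┃···██·█···
                  ┃ FileViewer ┃█··██·██··
                  ┠────────────┃····█···██
                  ┃email,id,amo┃·██·█··█··
                  ┃eve24@exampl┃·██·█·····
                  ┃eve87@exampl┃··█·······
                  ┃grace93@exam┃··███···█·
                  ┃ivy23@exampl┃          
                  ┃bob23@exampl┃          
                  ┃carol91@exam┗━━━━━━━━━━
                  ┃bob44@example.com,7,927
                  ┃carol68@example.com,8,6
                  ┃alice11@example.com,9,5


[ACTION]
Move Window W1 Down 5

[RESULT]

                                          
                                          
                                          
                                          
                                          
                                          
                               ┏━━━━━━━━━━
                               ┃ GameOfLif
                               ┠──────────
                               ┃Gen: 0    
                  ┏━━━━━━━━━━━━┃····█·█·█·
                  ┃ FileViewer ┃·█·······█
                  ┠────────────┃···██·█··█
                  ┃email,id,amo┃·██·████··
                  ┃eve24@exampl┃███████·█·
                  ┃eve87@exampl┃···██·█···
                  ┃grace93@exam┃█··██·██··
                  ┃ivy23@exampl┃····█···██
                  ┃bob23@exampl┃·██·█··█··
                  ┃carol91@exam┃·██·█·····
                  ┃bob44@exampl┃··█·······
                  ┃carol68@exam┃··███···█·
                  ┃alice11@exam┃          


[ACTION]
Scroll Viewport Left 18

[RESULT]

                                          
                                          
                                          
                                          
                                          
                                          
                                         ┏
                                         ┃
                                         ┠
                                         ┃
                            ┏━━━━━━━━━━━━┃
                            ┃ FileViewer ┃
                            ┠────────────┃
                            ┃email,id,amo┃
                            ┃eve24@exampl┃
                            ┃eve87@exampl┃
                            ┃grace93@exam┃
                            ┃ivy23@exampl┃
                            ┃bob23@exampl┃
                            ┃carol91@exam┃
                            ┃bob44@exampl┃
                            ┃carol68@exam┃
                            ┃alice11@exam┃


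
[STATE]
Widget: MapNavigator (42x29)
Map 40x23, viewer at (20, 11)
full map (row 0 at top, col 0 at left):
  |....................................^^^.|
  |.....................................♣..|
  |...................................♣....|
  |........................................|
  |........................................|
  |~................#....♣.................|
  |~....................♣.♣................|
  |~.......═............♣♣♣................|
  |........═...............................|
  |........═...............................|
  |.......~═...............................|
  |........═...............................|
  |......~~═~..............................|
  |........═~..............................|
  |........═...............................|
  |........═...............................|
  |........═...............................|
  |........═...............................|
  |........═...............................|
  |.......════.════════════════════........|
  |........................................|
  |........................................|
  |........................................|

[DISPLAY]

                                          
                                          
                                          
 ....................................^^^. 
 .....................................♣.. 
 ...................................♣.... 
 ........................................ 
 ........................................ 
 ~................#....♣................. 
 ~....................♣.♣................ 
 ~.......═............♣♣♣................ 
 ........═............................... 
 ........═............................... 
 .......~═............................... 
 ........═...........@................... 
 ......~~═~.............................. 
 ........═~.............................. 
 ........═............................... 
 ........═............................... 
 ........═............................... 
 ........═............................... 
 ........═............................... 
 .......════.════════════════════........ 
 ........................................ 
 ........................................ 
 ........................................ 
                                          
                                          
                                          


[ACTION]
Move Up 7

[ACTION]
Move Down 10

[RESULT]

 ....................................^^^. 
 .....................................♣.. 
 ...................................♣.... 
 ........................................ 
 ........................................ 
 ~................#....♣................. 
 ~....................♣.♣................ 
 ~.......═............♣♣♣................ 
 ........═............................... 
 ........═............................... 
 .......~═............................... 
 ........═............................... 
 ......~~═~.............................. 
 ........═~.............................. 
 ........═...........@................... 
 ........═............................... 
 ........═............................... 
 ........═............................... 
 ........═............................... 
 .......════.════════════════════........ 
 ........................................ 
 ........................................ 
 ........................................ 
                                          
                                          
                                          
                                          
                                          
                                          


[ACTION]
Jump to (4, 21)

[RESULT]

                 ~.......═............♣♣♣.
                 ........═................
                 ........═................
                 .......~═................
                 ........═................
                 ......~~═~...............
                 ........═~...............
                 ........═................
                 ........═................
                 ........═................
                 ........═................
                 ........═................
                 .......════.═════════════
                 .........................
                 ....@....................
                 .........................
                                          
                                          
                                          
                                          
                                          
                                          
                                          
                                          
                                          
                                          
                                          
                                          
                                          


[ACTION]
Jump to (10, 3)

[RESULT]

                                          
                                          
                                          
                                          
                                          
                                          
                                          
                                          
                                          
                                          
                                          
           ...............................
           ...............................
           ...............................
           ..........@....................
           ...............................
           ~................#....♣........
           ~....................♣.♣.......
           ~.......═............♣♣♣.......
           ........═......................
           ........═......................
           .......~═......................
           ........═......................
           ......~~═~.....................
           ........═~.....................
           ........═......................
           ........═......................
           ........═......................
           ........═......................


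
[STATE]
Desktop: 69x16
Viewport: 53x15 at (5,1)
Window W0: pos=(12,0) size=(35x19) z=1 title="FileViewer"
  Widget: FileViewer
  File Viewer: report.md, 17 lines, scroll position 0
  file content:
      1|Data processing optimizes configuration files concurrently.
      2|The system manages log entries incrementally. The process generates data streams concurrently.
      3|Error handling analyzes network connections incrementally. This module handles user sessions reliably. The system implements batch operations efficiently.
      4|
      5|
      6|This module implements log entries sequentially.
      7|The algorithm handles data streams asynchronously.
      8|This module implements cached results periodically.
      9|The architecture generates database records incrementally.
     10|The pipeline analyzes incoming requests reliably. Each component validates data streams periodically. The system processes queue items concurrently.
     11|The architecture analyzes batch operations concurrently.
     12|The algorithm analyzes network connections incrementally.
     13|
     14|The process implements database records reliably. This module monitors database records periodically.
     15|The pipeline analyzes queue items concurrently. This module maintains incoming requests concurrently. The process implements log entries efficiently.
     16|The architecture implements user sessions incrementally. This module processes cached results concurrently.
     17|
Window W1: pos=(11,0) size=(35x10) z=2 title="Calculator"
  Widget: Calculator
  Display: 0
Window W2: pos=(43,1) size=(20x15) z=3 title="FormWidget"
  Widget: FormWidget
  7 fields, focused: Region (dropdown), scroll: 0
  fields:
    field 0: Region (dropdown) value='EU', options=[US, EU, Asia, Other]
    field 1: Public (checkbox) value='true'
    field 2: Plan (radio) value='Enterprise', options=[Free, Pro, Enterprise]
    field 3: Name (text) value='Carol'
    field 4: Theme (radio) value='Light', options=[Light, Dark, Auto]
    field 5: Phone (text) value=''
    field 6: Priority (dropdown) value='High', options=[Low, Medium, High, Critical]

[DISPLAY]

      ┃ Calculator                    ┏━━━━━━━━━━━━━━
      ┠───────────────────────────────┃ FormWidget   
      ┃                               ┠──────────────
      ┃┌───┬───┬───┬───┐              ┃> Region:     
      ┃│ 7 │ 8 │ 9 │ ÷ │              ┃  Public:     
      ┃├───┼───┼───┼───┤              ┃  Plan:       
      ┃│ 4 │ 5 │ 6 │ × │              ┃  Name:       
      ┃└───┴───┴───┴───┘              ┃  Theme:      
      ┗━━━━━━━━━━━━━━━━━━━━━━━━━━━━━━━┃  Phone:      
       ┃This module implements cached ┃  Priority:   
       ┃The architecture generates dat┃              
       ┃The pipeline analyzes incoming┃              
       ┃The architecture analyzes batc┃              
       ┃The algorithm analyzes network┃              
       ┃                              ┗━━━━━━━━━━━━━━


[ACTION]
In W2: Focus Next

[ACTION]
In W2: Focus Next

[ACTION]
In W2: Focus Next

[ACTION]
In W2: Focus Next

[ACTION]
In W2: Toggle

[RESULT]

      ┃ Calculator                    ┏━━━━━━━━━━━━━━
      ┠───────────────────────────────┃ FormWidget   
      ┃                               ┠──────────────
      ┃┌───┬───┬───┬───┐              ┃  Region:     
      ┃│ 7 │ 8 │ 9 │ ÷ │              ┃  Public:     
      ┃├───┼───┼───┼───┤              ┃  Plan:       
      ┃│ 4 │ 5 │ 6 │ × │              ┃  Name:       
      ┃└───┴───┴───┴───┘              ┃> Theme:      
      ┗━━━━━━━━━━━━━━━━━━━━━━━━━━━━━━━┃  Phone:      
       ┃This module implements cached ┃  Priority:   
       ┃The architecture generates dat┃              
       ┃The pipeline analyzes incoming┃              
       ┃The architecture analyzes batc┃              
       ┃The algorithm analyzes network┃              
       ┃                              ┗━━━━━━━━━━━━━━


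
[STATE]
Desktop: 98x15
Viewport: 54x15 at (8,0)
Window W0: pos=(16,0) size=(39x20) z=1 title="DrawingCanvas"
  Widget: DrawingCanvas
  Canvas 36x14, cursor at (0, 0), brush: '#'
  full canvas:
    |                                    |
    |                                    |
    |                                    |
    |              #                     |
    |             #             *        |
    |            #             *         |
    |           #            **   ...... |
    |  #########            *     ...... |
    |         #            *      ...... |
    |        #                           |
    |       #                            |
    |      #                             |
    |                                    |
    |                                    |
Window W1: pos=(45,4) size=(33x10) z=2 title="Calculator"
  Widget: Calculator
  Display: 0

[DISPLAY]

        ┏━━━━━━━━━━━━━━━━━━━━━━━━━━━━━━━━━━━━━┓       
        ┃ DrawingCanvas                       ┃       
        ┠─────────────────────────────────────┨       
        ┃+                                    ┃       
        ┃                            ┏━━━━━━━━━━━━━━━━
        ┃                            ┃ Calculator     
        ┃              #             ┠────────────────
        ┃             #             *┃                
        ┃            #             * ┃┌───┬───┬───┬───
        ┃           #            **  ┃│ 7 │ 8 │ 9 │ ÷ 
        ┃  #########            *    ┃├───┼───┼───┼───
        ┃         #            *     ┃│ 4 │ 5 │ 6 │ × 
        ┃        #                   ┃└───┴───┴───┴───
        ┃       #                    ┗━━━━━━━━━━━━━━━━
        ┃      #                              ┃       


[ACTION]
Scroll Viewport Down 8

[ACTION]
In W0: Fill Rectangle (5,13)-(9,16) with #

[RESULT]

        ┏━━━━━━━━━━━━━━━━━━━━━━━━━━━━━━━━━━━━━┓       
        ┃ DrawingCanvas                       ┃       
        ┠─────────────────────────────────────┨       
        ┃+                                    ┃       
        ┃                            ┏━━━━━━━━━━━━━━━━
        ┃                            ┃ Calculator     
        ┃              #             ┠────────────────
        ┃             #             *┃                
        ┃            #####         * ┃┌───┬───┬───┬───
        ┃           # ####       **  ┃│ 7 │ 8 │ 9 │ ÷ 
        ┃  #########  ####      *    ┃├───┼───┼───┼───
        ┃         #   ####     *     ┃│ 4 │ 5 │ 6 │ × 
        ┃        #    ####           ┃└───┴───┴───┴───
        ┃       #                    ┗━━━━━━━━━━━━━━━━
        ┃      #                              ┃       


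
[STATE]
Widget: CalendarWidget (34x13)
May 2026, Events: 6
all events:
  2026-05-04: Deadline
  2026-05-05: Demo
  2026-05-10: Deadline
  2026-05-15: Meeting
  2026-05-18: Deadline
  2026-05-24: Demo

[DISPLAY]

             May 2026             
Mo Tu We Th Fr Sa Su              
             1  2  3              
 4*  5*  6  7  8  9 10*           
11 12 13 14 15* 16 17             
18* 19 20 21 22 23 24*            
25 26 27 28 29 30 31              
                                  
                                  
                                  
                                  
                                  
                                  


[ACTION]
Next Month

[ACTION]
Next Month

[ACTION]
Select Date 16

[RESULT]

            July 2026             
Mo Tu We Th Fr Sa Su              
       1  2  3  4  5              
 6  7  8  9 10 11 12              
13 14 15 [16] 17 18 19            
20 21 22 23 24 25 26              
27 28 29 30 31                    
                                  
                                  
                                  
                                  
                                  
                                  


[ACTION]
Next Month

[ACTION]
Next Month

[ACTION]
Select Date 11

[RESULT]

          September 2026          
Mo Tu We Th Fr Sa Su              
    1  2  3  4  5  6              
 7  8  9 10 [11] 12 13            
14 15 16 17 18 19 20              
21 22 23 24 25 26 27              
28 29 30                          
                                  
                                  
                                  
                                  
                                  
                                  


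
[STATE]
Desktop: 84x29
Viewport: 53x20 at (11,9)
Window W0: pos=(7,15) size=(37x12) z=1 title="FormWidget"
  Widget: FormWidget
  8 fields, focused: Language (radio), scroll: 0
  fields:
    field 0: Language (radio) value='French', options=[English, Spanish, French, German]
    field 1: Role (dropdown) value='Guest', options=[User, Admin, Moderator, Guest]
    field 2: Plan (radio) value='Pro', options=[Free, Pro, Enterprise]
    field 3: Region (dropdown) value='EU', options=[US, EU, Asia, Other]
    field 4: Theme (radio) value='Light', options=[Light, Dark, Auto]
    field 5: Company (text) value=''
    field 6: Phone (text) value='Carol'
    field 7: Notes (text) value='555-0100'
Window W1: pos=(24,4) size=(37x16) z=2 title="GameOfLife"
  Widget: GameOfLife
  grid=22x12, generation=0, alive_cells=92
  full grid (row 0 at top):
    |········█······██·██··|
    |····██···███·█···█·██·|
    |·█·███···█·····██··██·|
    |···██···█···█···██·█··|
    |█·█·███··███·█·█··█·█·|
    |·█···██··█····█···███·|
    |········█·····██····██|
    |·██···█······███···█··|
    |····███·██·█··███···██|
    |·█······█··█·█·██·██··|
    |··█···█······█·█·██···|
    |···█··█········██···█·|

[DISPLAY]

             ┃····██···███·█···█·██·             ┃   
             ┃·█·███···█·····██··██·             ┃   
             ┃···██···█···█···██·█··             ┃   
             ┃█·█·███··███·█·█··█·█·             ┃   
             ┃·█···██··█····█···███·             ┃   
             ┃········█·····██····██             ┃   
━━━━━━━━━━━━━┃·██···█······███···█··             ┃   
rmWidget     ┃····███·██·█··███···██             ┃   
─────────────┃·█······█··█·█·██·██··             ┃   
anguage:   ( ┃··█···█······█·█·██···             ┃   
ole:       [G┗━━━━━━━━━━━━━━━━━━━━━━━━━━━━━━━━━━━┛   
lan:       ( ) Free  (●) Pro  ( ┃                    
egion:     [EU                ▼]┃                    
heme:      (●) Light  ( ) Dark  ┃                    
ompany:    [                   ]┃                    
hone:      [Carol              ]┃                    
otes:      [555-0100           ]┃                    
━━━━━━━━━━━━━━━━━━━━━━━━━━━━━━━━┛                    
                                                     
                                                     


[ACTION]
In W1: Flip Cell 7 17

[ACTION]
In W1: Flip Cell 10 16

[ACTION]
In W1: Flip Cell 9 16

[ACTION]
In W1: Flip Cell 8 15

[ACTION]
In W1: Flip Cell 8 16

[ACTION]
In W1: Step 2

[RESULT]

             ┃···············█·█·█··             ┃   
             ┃··█·········█·███·····             ┃   
             ┃·█····█···············             ┃   
             ┃███············███····             ┃   
             ┃█··█·······█·█··██····             ┃   
             ┃·██··············█····             ┃   
━━━━━━━━━━━━━┃··········█····███··█·             ┃   
rmWidget     ┃·····██·······█████·█·             ┃   
─────────────┃·██··██···██·····██·█·             ┃   
anguage:   ( ┃·······███···█·█··█···             ┃   
ole:       [G┗━━━━━━━━━━━━━━━━━━━━━━━━━━━━━━━━━━━┛   
lan:       ( ) Free  (●) Pro  ( ┃                    
egion:     [EU                ▼]┃                    
heme:      (●) Light  ( ) Dark  ┃                    
ompany:    [                   ]┃                    
hone:      [Carol              ]┃                    
otes:      [555-0100           ]┃                    
━━━━━━━━━━━━━━━━━━━━━━━━━━━━━━━━┛                    
                                                     
                                                     


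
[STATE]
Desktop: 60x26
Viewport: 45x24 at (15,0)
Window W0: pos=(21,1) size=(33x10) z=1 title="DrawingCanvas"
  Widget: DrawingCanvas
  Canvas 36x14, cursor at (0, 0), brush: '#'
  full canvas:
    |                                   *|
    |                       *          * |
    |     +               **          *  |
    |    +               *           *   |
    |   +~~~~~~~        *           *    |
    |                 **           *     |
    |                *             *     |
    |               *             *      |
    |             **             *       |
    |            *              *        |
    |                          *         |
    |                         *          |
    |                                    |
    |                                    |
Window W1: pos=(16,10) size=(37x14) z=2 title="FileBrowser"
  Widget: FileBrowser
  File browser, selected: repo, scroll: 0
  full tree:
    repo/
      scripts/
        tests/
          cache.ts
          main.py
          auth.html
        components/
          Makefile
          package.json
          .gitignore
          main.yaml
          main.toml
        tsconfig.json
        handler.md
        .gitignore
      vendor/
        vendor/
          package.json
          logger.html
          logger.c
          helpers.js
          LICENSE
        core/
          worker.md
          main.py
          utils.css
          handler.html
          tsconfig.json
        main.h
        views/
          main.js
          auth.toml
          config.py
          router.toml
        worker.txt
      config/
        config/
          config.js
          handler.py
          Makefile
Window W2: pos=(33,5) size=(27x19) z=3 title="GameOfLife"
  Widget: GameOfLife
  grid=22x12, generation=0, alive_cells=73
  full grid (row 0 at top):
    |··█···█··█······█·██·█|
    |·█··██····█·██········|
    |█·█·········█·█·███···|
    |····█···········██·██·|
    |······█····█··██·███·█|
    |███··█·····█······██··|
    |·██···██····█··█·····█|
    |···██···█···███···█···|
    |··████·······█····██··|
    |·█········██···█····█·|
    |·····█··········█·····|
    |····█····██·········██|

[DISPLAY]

                                             
      ┏━━━━━━━━━━━━━━━━━━━━━━━━━━━━━━━┓      
      ┃ DrawingCanvas                 ┃      
      ┠───────────────────────────────┨      
      ┃+                              ┃      
      ┃           ┏━━━━━━━━━━━━━━━━━━━━━━━━━┓
      ┃     +     ┃ GameOfLife              ┃
      ┃    +      ┠─────────────────────────┨
      ┃   +~~~~~~~┃Gen: 0                   ┃
      ┃           ┃··█···█··█······█·██·█   ┃
 ┏━━━━━━━━━━━━━━━━┃·█··██····█·██········   ┃
 ┃ FileBrowser    ┃█·█·········█·█·███···   ┃
 ┠────────────────┃····█···········██·██·   ┃
 ┃> [-] repo/     ┃······█····█··██·███·█   ┃
 ┃    [+] scripts/┃███··█·····█······██··   ┃
 ┃    [+] vendor/ ┃·██···██····█··█·····█   ┃
 ┃    [+] config/ ┃···██···█···███···█···   ┃
 ┃                ┃··████·······█····██··   ┃
 ┃                ┃·█········██···█····█·   ┃
 ┃                ┃·····█··········█·····   ┃
 ┃                ┃····█····██·········██   ┃
 ┃                ┃                         ┃
 ┃                ┃                         ┃
 ┗━━━━━━━━━━━━━━━━┗━━━━━━━━━━━━━━━━━━━━━━━━━┛


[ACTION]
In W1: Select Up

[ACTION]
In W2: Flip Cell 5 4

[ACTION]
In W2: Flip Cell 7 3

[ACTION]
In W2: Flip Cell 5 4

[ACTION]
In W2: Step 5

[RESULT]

                                             
      ┏━━━━━━━━━━━━━━━━━━━━━━━━━━━━━━━┓      
      ┃ DrawingCanvas                 ┃      
      ┠───────────────────────────────┨      
      ┃+                              ┃      
      ┃           ┏━━━━━━━━━━━━━━━━━━━━━━━━━┓
      ┃     +     ┃ GameOfLife              ┃
      ┃    +      ┠─────────────────────────┨
      ┃   +~~~~~~~┃Gen: 5                   ┃
      ┃           ┃··█··██·········███···   ┃
 ┏━━━━━━━━━━━━━━━━┃██·████···███····██·█·   ┃
 ┃ FileBrowser    ┃··········█··██·█····█   ┃
 ┠────────────────┃··········█████·█·█··█   ┃
 ┃> [-] repo/     ┃··█··············██·█·   ┃
 ┃    [+] scripts/┃···█···█·····█·█·███··   ┃
 ┃    [+] vendor/ ┃█·███···█···█···██····   ┃
 ┃    [+] config/ ┃█···█··█····█·█████···   ┃
 ┃                ┃███········█·██··███··   ┃
 ┃                ┃·█·········█······█·█·   ┃
 ┃                ┃············█······██·   ┃
 ┃                ┃······················   ┃
 ┃                ┃                         ┃
 ┃                ┃                         ┃
 ┗━━━━━━━━━━━━━━━━┗━━━━━━━━━━━━━━━━━━━━━━━━━┛
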